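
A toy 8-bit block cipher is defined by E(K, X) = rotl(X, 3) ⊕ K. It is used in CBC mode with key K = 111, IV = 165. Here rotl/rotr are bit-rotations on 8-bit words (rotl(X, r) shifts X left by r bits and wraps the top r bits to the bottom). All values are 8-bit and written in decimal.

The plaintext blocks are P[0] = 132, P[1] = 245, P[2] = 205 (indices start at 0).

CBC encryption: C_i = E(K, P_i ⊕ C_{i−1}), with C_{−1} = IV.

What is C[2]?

C[2] = 158

C[0]: P[0] ⊕ 165 = 33; E(K, 33) = 102.
C[1]: P[1] ⊕ 102 = 147; E(K, 147) = 243.
C[2]: P[2] ⊕ 243 = 62; E(K, 62) = 158.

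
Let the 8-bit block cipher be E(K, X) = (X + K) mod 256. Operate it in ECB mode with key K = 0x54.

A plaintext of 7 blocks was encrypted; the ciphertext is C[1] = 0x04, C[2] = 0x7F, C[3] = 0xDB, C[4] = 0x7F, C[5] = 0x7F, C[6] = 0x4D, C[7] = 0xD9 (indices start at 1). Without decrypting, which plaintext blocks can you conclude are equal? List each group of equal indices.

P[2] = P[4] = P[5]

ECB encrypts each block independently with the same key, so equal ciphertext blocks imply equal plaintext blocks.
C[2] = C[4] = C[5] = 0x7F, so P[2] = P[4] = P[5].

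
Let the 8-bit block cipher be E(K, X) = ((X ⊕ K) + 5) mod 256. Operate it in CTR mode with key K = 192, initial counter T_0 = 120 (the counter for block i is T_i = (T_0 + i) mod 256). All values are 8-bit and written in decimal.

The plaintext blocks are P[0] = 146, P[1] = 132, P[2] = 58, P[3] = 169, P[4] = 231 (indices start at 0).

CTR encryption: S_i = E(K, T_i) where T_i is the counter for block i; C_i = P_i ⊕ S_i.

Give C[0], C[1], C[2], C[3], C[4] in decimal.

C[0] = 47, C[1] = 58, C[2] = 133, C[3] = 105, C[4] = 38

C[0]: T = 120, S = E(K, T) = 189; 146 ⊕ 189 = 47.
C[1]: T = 121, S = E(K, T) = 190; 132 ⊕ 190 = 58.
C[2]: T = 122, S = E(K, T) = 191; 58 ⊕ 191 = 133.
C[3]: T = 123, S = E(K, T) = 192; 169 ⊕ 192 = 105.
C[4]: T = 124, S = E(K, T) = 193; 231 ⊕ 193 = 38.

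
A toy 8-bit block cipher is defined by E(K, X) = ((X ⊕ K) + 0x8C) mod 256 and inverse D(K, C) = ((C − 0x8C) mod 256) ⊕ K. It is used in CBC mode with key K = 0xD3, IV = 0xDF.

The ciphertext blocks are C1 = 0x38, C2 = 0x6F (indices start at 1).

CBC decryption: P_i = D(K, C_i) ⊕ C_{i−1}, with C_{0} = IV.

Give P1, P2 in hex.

P1: D(K, 0x38) = 0x7F; 0x7F ⊕ 0xDF = 0xA0.
P2: D(K, 0x6F) = 0x30; 0x30 ⊕ 0x38 = 0x08.

P1 = 0xA0, P2 = 0x08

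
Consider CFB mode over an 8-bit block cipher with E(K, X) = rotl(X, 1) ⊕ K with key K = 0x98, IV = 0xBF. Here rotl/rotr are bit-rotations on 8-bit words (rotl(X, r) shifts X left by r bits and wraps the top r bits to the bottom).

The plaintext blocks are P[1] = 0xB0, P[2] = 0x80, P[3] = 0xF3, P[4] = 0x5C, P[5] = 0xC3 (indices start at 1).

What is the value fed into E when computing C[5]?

CFB encryption: C_i = P_i ⊕ E(K, C_{i−1}), with C_{0} = IV.
C[1]: E(K, 0xBF) = 0xE7; 0xB0 ⊕ 0xE7 = 0x57.
C[2]: E(K, 0x57) = 0x36; 0x80 ⊕ 0x36 = 0xB6.
C[3]: E(K, 0xB6) = 0xF5; 0xF3 ⊕ 0xF5 = 0x06.
C[4]: E(K, 0x06) = 0x94; 0x5C ⊕ 0x94 = 0xC8.
C[5]: E(K, 0xC8) = 0x09; 0xC3 ⊕ 0x09 = 0xCA.
So the input to E for block [5] is 0xC8.

0xC8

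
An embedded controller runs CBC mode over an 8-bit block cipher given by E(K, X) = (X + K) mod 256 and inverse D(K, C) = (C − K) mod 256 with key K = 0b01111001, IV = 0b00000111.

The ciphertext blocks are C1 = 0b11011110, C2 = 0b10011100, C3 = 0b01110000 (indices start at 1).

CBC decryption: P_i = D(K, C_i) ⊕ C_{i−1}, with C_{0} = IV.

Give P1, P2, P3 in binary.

P1: D(K, 0b11011110) = 0b01100101; 0b01100101 ⊕ 0b00000111 = 0b01100010.
P2: D(K, 0b10011100) = 0b00100011; 0b00100011 ⊕ 0b11011110 = 0b11111101.
P3: D(K, 0b01110000) = 0b11110111; 0b11110111 ⊕ 0b10011100 = 0b01101011.

P1 = 0b01100010, P2 = 0b11111101, P3 = 0b01101011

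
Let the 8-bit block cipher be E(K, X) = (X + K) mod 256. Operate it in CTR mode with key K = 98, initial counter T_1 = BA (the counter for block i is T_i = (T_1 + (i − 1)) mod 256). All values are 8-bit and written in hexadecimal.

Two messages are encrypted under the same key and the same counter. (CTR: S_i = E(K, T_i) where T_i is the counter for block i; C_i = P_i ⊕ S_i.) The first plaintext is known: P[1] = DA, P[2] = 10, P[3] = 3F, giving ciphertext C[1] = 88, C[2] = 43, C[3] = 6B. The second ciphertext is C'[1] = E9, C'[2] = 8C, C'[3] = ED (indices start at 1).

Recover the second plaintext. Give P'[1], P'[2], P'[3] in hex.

P'[1] = BB, P'[2] = DF, P'[3] = B9

In CTR with a reused counter, both messages share the same keystream S_i, so C_i ⊕ C'_i = P_i ⊕ P'_i and thus P'_i = P_i ⊕ C_i ⊕ C'_i.
P'[1]: DA ⊕ 88 ⊕ E9 = BB.
P'[2]: 10 ⊕ 43 ⊕ 8C = DF.
P'[3]: 3F ⊕ 6B ⊕ ED = B9.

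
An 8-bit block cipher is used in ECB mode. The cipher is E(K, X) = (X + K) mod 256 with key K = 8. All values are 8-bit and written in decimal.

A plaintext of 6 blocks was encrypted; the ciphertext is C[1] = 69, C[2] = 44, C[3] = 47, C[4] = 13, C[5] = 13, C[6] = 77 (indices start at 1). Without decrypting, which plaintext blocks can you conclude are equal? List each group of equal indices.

ECB encrypts each block independently with the same key, so equal ciphertext blocks imply equal plaintext blocks.
C[4] = C[5] = 13, so P[4] = P[5].

P[4] = P[5]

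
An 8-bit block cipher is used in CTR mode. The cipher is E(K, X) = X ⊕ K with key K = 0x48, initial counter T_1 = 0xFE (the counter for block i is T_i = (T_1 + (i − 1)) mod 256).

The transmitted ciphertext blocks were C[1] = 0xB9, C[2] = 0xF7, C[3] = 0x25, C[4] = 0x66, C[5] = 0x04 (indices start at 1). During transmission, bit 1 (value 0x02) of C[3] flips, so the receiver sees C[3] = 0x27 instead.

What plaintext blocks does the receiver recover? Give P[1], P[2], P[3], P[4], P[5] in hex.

CTR decryption: S_i = E(K, T_i) where T_i is the counter for block i; P_i = C_i ⊕ S_i.
Only C[3] changed, to 0x27. In CTR, a change in C_i flips the same bit in P_i only; the keystream is unaffected. Decrypting the received ciphertext:
P[1]: T = 0xFE, S = E(K, T) = 0xB6; 0xB9 ⊕ 0xB6 = 0x0F.
P[2]: T = 0xFF, S = E(K, T) = 0xB7; 0xF7 ⊕ 0xB7 = 0x40.
P[3]: T = 0x00, S = E(K, T) = 0x48; 0x27 ⊕ 0x48 = 0x6F.
P[4]: T = 0x01, S = E(K, T) = 0x49; 0x66 ⊕ 0x49 = 0x2F.
P[5]: T = 0x02, S = E(K, T) = 0x4A; 0x04 ⊕ 0x4A = 0x4E.
Blocks that differ from the original plaintext: P[3].

P[1] = 0x0F, P[2] = 0x40, P[3] = 0x6F, P[4] = 0x2F, P[5] = 0x4E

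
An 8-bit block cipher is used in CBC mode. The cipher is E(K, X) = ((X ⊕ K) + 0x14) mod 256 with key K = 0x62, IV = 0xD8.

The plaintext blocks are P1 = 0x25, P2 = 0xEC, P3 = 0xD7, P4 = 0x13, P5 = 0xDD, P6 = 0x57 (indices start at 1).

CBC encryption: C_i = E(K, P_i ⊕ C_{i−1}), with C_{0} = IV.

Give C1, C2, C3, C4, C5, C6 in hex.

C1: P1 ⊕ 0xD8 = 0xFD; E(K, 0xFD) = 0xB3.
C2: P2 ⊕ 0xB3 = 0x5F; E(K, 0x5F) = 0x51.
C3: P3 ⊕ 0x51 = 0x86; E(K, 0x86) = 0xF8.
C4: P4 ⊕ 0xF8 = 0xEB; E(K, 0xEB) = 0x9D.
C5: P5 ⊕ 0x9D = 0x40; E(K, 0x40) = 0x36.
C6: P6 ⊕ 0x36 = 0x61; E(K, 0x61) = 0x17.

C1 = 0xB3, C2 = 0x51, C3 = 0xF8, C4 = 0x9D, C5 = 0x36, C6 = 0x17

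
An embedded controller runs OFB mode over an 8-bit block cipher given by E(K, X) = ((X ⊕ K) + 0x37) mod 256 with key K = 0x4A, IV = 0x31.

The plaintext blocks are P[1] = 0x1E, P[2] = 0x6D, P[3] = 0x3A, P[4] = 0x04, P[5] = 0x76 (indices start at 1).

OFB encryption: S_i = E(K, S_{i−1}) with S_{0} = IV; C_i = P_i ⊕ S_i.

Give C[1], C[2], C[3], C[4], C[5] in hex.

C[1]: S = E(K, 0x31) = 0xB2; 0x1E ⊕ 0xB2 = 0xAC.
C[2]: S = E(K, 0xB2) = 0x2F; 0x6D ⊕ 0x2F = 0x42.
C[3]: S = E(K, 0x2F) = 0x9C; 0x3A ⊕ 0x9C = 0xA6.
C[4]: S = E(K, 0x9C) = 0x0D; 0x04 ⊕ 0x0D = 0x09.
C[5]: S = E(K, 0x0D) = 0x7E; 0x76 ⊕ 0x7E = 0x08.

C[1] = 0xAC, C[2] = 0x42, C[3] = 0xA6, C[4] = 0x09, C[5] = 0x08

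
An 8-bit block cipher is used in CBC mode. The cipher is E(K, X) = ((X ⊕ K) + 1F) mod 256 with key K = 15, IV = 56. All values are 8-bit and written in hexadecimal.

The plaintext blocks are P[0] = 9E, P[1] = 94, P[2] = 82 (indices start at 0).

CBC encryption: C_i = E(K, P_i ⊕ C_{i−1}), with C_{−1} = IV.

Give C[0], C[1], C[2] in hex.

C[0]: P[0] ⊕ 56 = C8; E(K, C8) = FC.
C[1]: P[1] ⊕ FC = 68; E(K, 68) = 9C.
C[2]: P[2] ⊕ 9C = 1E; E(K, 1E) = 2A.

C[0] = FC, C[1] = 9C, C[2] = 2A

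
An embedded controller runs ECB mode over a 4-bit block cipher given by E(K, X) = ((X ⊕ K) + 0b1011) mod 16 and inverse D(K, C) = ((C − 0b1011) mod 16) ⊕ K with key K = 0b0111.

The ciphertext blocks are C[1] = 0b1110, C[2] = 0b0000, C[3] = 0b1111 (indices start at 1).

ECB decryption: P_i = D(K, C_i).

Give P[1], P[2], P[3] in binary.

P[1]: D(K, 0b1110) = 0b0100.
P[2]: D(K, 0b0000) = 0b0010.
P[3]: D(K, 0b1111) = 0b0011.

P[1] = 0b0100, P[2] = 0b0010, P[3] = 0b0011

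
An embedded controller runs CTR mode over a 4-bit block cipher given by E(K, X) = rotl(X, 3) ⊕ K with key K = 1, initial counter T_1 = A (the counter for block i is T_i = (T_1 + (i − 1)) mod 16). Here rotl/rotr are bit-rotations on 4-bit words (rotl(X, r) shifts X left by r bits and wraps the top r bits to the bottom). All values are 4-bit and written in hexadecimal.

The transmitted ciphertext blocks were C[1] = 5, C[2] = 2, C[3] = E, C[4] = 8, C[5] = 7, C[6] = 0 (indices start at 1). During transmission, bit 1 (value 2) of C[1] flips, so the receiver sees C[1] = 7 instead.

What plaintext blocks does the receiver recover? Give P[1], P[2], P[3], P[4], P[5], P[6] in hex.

CTR decryption: S_i = E(K, T_i) where T_i is the counter for block i; P_i = C_i ⊕ S_i.
Only C[1] changed, to 7. In CTR, a change in C_i flips the same bit in P_i only; the keystream is unaffected. Decrypting the received ciphertext:
P[1]: T = A, S = E(K, T) = 4; 7 ⊕ 4 = 3.
P[2]: T = B, S = E(K, T) = C; 2 ⊕ C = E.
P[3]: T = C, S = E(K, T) = 7; E ⊕ 7 = 9.
P[4]: T = D, S = E(K, T) = F; 8 ⊕ F = 7.
P[5]: T = E, S = E(K, T) = 6; 7 ⊕ 6 = 1.
P[6]: T = F, S = E(K, T) = E; 0 ⊕ E = E.
Blocks that differ from the original plaintext: P[1].

P[1] = 3, P[2] = E, P[3] = 9, P[4] = 7, P[5] = 1, P[6] = E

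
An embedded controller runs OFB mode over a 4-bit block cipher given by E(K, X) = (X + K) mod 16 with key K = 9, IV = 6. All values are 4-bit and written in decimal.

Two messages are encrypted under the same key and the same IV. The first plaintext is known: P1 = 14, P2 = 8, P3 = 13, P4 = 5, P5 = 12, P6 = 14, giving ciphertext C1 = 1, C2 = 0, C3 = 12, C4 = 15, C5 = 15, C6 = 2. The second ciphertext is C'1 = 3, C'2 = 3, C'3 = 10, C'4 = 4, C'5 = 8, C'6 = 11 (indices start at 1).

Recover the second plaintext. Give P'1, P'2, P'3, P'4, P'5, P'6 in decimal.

P'1 = 12, P'2 = 11, P'3 = 11, P'4 = 14, P'5 = 11, P'6 = 7

In OFB with a reused IV, both messages share the same keystream S_i, so C_i ⊕ C'_i = P_i ⊕ P'_i and thus P'_i = P_i ⊕ C_i ⊕ C'_i.
P'1: 14 ⊕ 1 ⊕ 3 = 12.
P'2: 8 ⊕ 0 ⊕ 3 = 11.
P'3: 13 ⊕ 12 ⊕ 10 = 11.
P'4: 5 ⊕ 15 ⊕ 4 = 14.
P'5: 12 ⊕ 15 ⊕ 8 = 11.
P'6: 14 ⊕ 2 ⊕ 11 = 7.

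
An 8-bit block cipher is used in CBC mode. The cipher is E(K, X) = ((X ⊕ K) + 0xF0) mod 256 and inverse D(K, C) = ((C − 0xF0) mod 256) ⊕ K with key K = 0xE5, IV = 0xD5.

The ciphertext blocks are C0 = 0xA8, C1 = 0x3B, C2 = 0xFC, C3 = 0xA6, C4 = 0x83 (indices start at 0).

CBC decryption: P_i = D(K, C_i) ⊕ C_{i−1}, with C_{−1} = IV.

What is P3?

P3 = 0xAF

P3: D(K, 0xA6) = 0x53; 0x53 ⊕ 0xFC = 0xAF.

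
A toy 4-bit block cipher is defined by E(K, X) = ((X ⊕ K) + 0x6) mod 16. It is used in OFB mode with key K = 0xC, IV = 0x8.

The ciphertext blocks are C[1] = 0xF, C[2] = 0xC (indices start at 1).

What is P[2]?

OFB decryption: S_i = E(K, S_{i−1}) with S_{0} = IV; P_i = C_i ⊕ S_i.
P[1]: S = E(K, 0x8) = 0xA; 0xF ⊕ 0xA = 0x5.
P[2]: S = E(K, 0xA) = 0xC; 0xC ⊕ 0xC = 0x0.

P[2] = 0x0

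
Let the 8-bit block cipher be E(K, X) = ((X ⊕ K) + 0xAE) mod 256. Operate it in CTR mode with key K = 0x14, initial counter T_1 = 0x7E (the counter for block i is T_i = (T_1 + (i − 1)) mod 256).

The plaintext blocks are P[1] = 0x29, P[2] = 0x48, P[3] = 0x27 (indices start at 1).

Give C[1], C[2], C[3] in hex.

C[1] = 0x31, C[2] = 0x51, C[3] = 0x65

CTR encryption: S_i = E(K, T_i) where T_i is the counter for block i; C_i = P_i ⊕ S_i.
C[1]: T = 0x7E, S = E(K, T) = 0x18; 0x29 ⊕ 0x18 = 0x31.
C[2]: T = 0x7F, S = E(K, T) = 0x19; 0x48 ⊕ 0x19 = 0x51.
C[3]: T = 0x80, S = E(K, T) = 0x42; 0x27 ⊕ 0x42 = 0x65.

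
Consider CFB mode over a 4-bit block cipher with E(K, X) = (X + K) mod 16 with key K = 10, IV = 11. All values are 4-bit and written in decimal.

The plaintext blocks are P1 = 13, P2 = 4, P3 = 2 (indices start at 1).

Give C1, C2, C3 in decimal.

CFB encryption: C_i = P_i ⊕ E(K, C_{i−1}), with C_{0} = IV.
C1: E(K, 11) = 5; 13 ⊕ 5 = 8.
C2: E(K, 8) = 2; 4 ⊕ 2 = 6.
C3: E(K, 6) = 0; 2 ⊕ 0 = 2.

C1 = 8, C2 = 6, C3 = 2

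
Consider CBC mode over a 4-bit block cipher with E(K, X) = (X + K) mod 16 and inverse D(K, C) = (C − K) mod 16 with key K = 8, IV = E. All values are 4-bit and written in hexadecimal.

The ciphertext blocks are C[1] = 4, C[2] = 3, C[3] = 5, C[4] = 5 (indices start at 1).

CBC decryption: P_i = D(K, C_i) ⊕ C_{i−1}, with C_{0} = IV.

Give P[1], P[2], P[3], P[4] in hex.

P[1] = 2, P[2] = F, P[3] = E, P[4] = 8

P[1]: D(K, 4) = C; C ⊕ E = 2.
P[2]: D(K, 3) = B; B ⊕ 4 = F.
P[3]: D(K, 5) = D; D ⊕ 3 = E.
P[4]: D(K, 5) = D; D ⊕ 5 = 8.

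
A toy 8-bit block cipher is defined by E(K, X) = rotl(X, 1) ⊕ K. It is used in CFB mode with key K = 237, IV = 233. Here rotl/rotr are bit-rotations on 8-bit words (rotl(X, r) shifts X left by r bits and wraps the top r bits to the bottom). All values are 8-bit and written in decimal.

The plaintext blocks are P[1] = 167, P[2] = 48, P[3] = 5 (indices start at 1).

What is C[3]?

CFB encryption: C_i = P_i ⊕ E(K, C_{i−1}), with C_{0} = IV.
C[1]: E(K, 233) = 62; 167 ⊕ 62 = 153.
C[2]: E(K, 153) = 222; 48 ⊕ 222 = 238.
C[3]: E(K, 238) = 48; 5 ⊕ 48 = 53.

C[3] = 53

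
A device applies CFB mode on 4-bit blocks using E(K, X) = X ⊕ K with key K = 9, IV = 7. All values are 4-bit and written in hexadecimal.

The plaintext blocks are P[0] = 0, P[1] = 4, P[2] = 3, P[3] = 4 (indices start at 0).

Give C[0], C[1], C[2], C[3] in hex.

CFB encryption: C_i = P_i ⊕ E(K, C_{i−1}), with C_{−1} = IV.
C[0]: E(K, 7) = E; 0 ⊕ E = E.
C[1]: E(K, E) = 7; 4 ⊕ 7 = 3.
C[2]: E(K, 3) = A; 3 ⊕ A = 9.
C[3]: E(K, 9) = 0; 4 ⊕ 0 = 4.

C[0] = E, C[1] = 3, C[2] = 9, C[3] = 4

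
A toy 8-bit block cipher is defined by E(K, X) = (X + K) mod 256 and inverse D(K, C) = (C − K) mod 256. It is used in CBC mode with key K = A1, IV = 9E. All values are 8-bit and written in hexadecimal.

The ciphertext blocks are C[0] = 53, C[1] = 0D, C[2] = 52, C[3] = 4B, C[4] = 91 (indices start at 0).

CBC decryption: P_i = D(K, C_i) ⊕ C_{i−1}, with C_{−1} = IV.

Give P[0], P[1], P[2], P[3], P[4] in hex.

P[0] = 2C, P[1] = 3F, P[2] = BC, P[3] = F8, P[4] = BB

P[0]: D(K, 53) = B2; B2 ⊕ 9E = 2C.
P[1]: D(K, 0D) = 6C; 6C ⊕ 53 = 3F.
P[2]: D(K, 52) = B1; B1 ⊕ 0D = BC.
P[3]: D(K, 4B) = AA; AA ⊕ 52 = F8.
P[4]: D(K, 91) = F0; F0 ⊕ 4B = BB.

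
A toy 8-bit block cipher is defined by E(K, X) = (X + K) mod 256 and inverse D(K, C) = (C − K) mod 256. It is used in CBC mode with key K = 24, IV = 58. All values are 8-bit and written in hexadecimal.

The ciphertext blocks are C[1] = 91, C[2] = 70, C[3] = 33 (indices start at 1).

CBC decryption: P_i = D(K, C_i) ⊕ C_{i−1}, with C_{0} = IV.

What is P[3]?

P[3] = 7F

P[3]: D(K, 33) = 0F; 0F ⊕ 70 = 7F.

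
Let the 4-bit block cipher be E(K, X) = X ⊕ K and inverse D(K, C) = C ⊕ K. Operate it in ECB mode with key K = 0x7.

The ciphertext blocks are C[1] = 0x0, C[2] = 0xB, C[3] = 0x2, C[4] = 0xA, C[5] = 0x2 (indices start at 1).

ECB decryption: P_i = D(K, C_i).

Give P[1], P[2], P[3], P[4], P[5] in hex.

P[1] = 0x7, P[2] = 0xC, P[3] = 0x5, P[4] = 0xD, P[5] = 0x5

P[1]: D(K, 0x0) = 0x7.
P[2]: D(K, 0xB) = 0xC.
P[3]: D(K, 0x2) = 0x5.
P[4]: D(K, 0xA) = 0xD.
P[5]: D(K, 0x2) = 0x5.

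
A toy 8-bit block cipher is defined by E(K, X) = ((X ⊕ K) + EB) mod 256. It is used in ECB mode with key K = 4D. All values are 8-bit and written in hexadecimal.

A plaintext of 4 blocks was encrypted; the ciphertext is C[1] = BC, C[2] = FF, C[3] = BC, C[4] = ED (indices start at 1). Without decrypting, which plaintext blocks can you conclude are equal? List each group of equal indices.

ECB encrypts each block independently with the same key, so equal ciphertext blocks imply equal plaintext blocks.
C[1] = C[3] = BC, so P[1] = P[3].

P[1] = P[3]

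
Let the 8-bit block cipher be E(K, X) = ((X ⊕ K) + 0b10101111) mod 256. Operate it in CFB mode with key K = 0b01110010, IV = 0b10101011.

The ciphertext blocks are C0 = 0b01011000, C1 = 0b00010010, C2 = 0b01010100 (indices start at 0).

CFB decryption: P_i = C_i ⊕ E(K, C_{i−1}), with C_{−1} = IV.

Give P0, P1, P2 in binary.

P0: E(K, 0b10101011) = 0b10001000; 0b01011000 ⊕ 0b10001000 = 0b11010000.
P1: E(K, 0b01011000) = 0b11011001; 0b00010010 ⊕ 0b11011001 = 0b11001011.
P2: E(K, 0b00010010) = 0b00001111; 0b01010100 ⊕ 0b00001111 = 0b01011011.

P0 = 0b11010000, P1 = 0b11001011, P2 = 0b01011011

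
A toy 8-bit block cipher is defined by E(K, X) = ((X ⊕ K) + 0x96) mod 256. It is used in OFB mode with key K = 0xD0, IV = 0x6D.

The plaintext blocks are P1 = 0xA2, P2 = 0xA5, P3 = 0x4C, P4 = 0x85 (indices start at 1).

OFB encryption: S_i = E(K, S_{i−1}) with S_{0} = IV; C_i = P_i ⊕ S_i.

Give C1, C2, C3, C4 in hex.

C1 = 0xF1, C2 = 0xBC, C3 = 0x13, C4 = 0xA0

C1: S = E(K, 0x6D) = 0x53; 0xA2 ⊕ 0x53 = 0xF1.
C2: S = E(K, 0x53) = 0x19; 0xA5 ⊕ 0x19 = 0xBC.
C3: S = E(K, 0x19) = 0x5F; 0x4C ⊕ 0x5F = 0x13.
C4: S = E(K, 0x5F) = 0x25; 0x85 ⊕ 0x25 = 0xA0.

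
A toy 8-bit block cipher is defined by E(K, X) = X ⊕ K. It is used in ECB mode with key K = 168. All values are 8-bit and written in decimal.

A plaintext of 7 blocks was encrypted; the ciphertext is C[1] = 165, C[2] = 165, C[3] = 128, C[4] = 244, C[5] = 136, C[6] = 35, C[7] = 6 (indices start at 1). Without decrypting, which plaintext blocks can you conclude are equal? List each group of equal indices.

ECB encrypts each block independently with the same key, so equal ciphertext blocks imply equal plaintext blocks.
C[1] = C[2] = 165, so P[1] = P[2].

P[1] = P[2]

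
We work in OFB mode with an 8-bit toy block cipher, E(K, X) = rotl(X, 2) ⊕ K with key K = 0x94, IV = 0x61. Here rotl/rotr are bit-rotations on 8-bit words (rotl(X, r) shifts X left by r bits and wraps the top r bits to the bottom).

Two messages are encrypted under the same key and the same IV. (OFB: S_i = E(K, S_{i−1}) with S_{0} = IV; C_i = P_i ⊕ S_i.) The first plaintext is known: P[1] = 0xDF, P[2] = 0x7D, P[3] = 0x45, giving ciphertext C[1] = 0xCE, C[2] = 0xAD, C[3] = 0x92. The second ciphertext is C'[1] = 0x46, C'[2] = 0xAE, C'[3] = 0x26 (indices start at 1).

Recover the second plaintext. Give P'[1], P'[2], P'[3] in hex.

In OFB with a reused IV, both messages share the same keystream S_i, so C_i ⊕ C'_i = P_i ⊕ P'_i and thus P'_i = P_i ⊕ C_i ⊕ C'_i.
P'[1]: 0xDF ⊕ 0xCE ⊕ 0x46 = 0x57.
P'[2]: 0x7D ⊕ 0xAD ⊕ 0xAE = 0x7E.
P'[3]: 0x45 ⊕ 0x92 ⊕ 0x26 = 0xF1.

P'[1] = 0x57, P'[2] = 0x7E, P'[3] = 0xF1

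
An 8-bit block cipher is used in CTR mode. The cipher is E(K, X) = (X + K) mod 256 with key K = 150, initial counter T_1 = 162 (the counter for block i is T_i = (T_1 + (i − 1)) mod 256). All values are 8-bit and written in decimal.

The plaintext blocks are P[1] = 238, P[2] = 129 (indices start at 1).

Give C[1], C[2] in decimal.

CTR encryption: S_i = E(K, T_i) where T_i is the counter for block i; C_i = P_i ⊕ S_i.
C[1]: T = 162, S = E(K, T) = 56; 238 ⊕ 56 = 214.
C[2]: T = 163, S = E(K, T) = 57; 129 ⊕ 57 = 184.

C[1] = 214, C[2] = 184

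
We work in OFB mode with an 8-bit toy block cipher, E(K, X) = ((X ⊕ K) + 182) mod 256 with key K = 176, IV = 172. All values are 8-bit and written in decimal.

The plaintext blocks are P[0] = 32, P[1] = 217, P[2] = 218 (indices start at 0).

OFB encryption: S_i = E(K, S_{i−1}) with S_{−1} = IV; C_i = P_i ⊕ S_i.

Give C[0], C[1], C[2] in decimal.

C[0] = 242, C[1] = 193, C[2] = 132

C[0]: S = E(K, 172) = 210; 32 ⊕ 210 = 242.
C[1]: S = E(K, 210) = 24; 217 ⊕ 24 = 193.
C[2]: S = E(K, 24) = 94; 218 ⊕ 94 = 132.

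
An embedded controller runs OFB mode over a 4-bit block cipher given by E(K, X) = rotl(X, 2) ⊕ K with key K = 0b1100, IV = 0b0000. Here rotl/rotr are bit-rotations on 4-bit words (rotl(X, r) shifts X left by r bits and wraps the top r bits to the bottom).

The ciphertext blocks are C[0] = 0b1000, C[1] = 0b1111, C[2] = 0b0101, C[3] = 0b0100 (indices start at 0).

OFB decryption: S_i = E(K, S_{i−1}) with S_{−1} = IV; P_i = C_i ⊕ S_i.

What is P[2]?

P[0]: S = E(K, 0b0000) = 0b1100; 0b1000 ⊕ 0b1100 = 0b0100.
P[1]: S = E(K, 0b1100) = 0b1111; 0b1111 ⊕ 0b1111 = 0b0000.
P[2]: S = E(K, 0b1111) = 0b0011; 0b0101 ⊕ 0b0011 = 0b0110.

P[2] = 0b0110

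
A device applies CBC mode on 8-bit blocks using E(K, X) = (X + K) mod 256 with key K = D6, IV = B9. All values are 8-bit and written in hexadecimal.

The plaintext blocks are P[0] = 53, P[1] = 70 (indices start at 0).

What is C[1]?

CBC encryption: C_i = E(K, P_i ⊕ C_{i−1}), with C_{−1} = IV.
C[0]: P[0] ⊕ B9 = EA; E(K, EA) = C0.
C[1]: P[1] ⊕ C0 = B0; E(K, B0) = 86.

C[1] = 86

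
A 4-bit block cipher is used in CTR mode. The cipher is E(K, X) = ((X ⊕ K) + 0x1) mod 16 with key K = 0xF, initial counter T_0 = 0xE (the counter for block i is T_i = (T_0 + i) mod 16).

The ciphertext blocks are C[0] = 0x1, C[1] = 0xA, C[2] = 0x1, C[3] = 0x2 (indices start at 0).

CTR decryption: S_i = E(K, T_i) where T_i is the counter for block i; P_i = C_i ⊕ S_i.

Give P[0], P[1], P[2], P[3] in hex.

P[0] = 0x3, P[1] = 0xB, P[2] = 0x1, P[3] = 0xD

P[0]: T = 0xE, S = E(K, T) = 0x2; 0x1 ⊕ 0x2 = 0x3.
P[1]: T = 0xF, S = E(K, T) = 0x1; 0xA ⊕ 0x1 = 0xB.
P[2]: T = 0x0, S = E(K, T) = 0x0; 0x1 ⊕ 0x0 = 0x1.
P[3]: T = 0x1, S = E(K, T) = 0xF; 0x2 ⊕ 0xF = 0xD.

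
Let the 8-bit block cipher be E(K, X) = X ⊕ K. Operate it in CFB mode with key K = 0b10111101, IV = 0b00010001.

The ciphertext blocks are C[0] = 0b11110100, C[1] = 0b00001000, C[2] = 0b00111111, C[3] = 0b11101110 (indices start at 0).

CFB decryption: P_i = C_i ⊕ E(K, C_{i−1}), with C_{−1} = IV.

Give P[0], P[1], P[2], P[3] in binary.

P[0] = 0b01011000, P[1] = 0b01000001, P[2] = 0b10001010, P[3] = 0b01101100

P[0]: E(K, 0b00010001) = 0b10101100; 0b11110100 ⊕ 0b10101100 = 0b01011000.
P[1]: E(K, 0b11110100) = 0b01001001; 0b00001000 ⊕ 0b01001001 = 0b01000001.
P[2]: E(K, 0b00001000) = 0b10110101; 0b00111111 ⊕ 0b10110101 = 0b10001010.
P[3]: E(K, 0b00111111) = 0b10000010; 0b11101110 ⊕ 0b10000010 = 0b01101100.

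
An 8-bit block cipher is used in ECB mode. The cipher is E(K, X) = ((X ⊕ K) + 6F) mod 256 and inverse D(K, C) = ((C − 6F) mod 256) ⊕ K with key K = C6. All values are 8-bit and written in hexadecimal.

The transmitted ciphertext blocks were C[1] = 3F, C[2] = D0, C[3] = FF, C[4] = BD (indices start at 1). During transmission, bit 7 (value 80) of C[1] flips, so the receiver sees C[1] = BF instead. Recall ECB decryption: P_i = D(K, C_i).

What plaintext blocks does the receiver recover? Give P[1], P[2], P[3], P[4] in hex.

Only C[1] changed, to BF. In ECB, a change in C_i affects only P_i. Decrypting the received ciphertext:
P[1]: D(K, BF) = 96.
P[2]: D(K, D0) = A7.
P[3]: D(K, FF) = 56.
P[4]: D(K, BD) = 88.
Blocks that differ from the original plaintext: P[1].

P[1] = 96, P[2] = A7, P[3] = 56, P[4] = 88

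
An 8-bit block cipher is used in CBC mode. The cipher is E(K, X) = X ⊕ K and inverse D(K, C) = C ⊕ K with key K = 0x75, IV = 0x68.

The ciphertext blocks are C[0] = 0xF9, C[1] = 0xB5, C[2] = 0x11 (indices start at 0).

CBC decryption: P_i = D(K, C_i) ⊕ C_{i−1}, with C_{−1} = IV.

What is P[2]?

P[2] = 0xD1

P[2]: D(K, 0x11) = 0x64; 0x64 ⊕ 0xB5 = 0xD1.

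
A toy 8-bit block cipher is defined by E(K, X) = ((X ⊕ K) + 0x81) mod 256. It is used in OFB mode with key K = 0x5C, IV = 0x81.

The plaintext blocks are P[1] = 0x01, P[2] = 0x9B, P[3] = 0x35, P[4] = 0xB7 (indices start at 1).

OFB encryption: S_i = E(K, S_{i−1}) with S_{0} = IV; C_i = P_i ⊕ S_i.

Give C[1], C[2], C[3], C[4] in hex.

C[1] = 0x5F, C[2] = 0x18, C[3] = 0x55, C[4] = 0x0A

C[1]: S = E(K, 0x81) = 0x5E; 0x01 ⊕ 0x5E = 0x5F.
C[2]: S = E(K, 0x5E) = 0x83; 0x9B ⊕ 0x83 = 0x18.
C[3]: S = E(K, 0x83) = 0x60; 0x35 ⊕ 0x60 = 0x55.
C[4]: S = E(K, 0x60) = 0xBD; 0xB7 ⊕ 0xBD = 0x0A.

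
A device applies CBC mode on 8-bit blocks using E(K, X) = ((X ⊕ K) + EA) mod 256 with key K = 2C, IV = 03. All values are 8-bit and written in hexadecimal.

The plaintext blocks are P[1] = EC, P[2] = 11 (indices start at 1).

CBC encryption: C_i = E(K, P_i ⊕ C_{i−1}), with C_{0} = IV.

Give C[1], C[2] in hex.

C[1]: P[1] ⊕ 03 = EF; E(K, EF) = AD.
C[2]: P[2] ⊕ AD = BC; E(K, BC) = 7A.

C[1] = AD, C[2] = 7A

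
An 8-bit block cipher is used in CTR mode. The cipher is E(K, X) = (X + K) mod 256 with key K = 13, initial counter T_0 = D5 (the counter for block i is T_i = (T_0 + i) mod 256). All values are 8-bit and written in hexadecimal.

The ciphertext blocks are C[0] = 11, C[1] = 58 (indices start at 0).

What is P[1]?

P[1] = B1

CTR decryption: S_i = E(K, T_i) where T_i is the counter for block i; P_i = C_i ⊕ S_i.
P[1]: T = D6, S = E(K, T) = E9; 58 ⊕ E9 = B1.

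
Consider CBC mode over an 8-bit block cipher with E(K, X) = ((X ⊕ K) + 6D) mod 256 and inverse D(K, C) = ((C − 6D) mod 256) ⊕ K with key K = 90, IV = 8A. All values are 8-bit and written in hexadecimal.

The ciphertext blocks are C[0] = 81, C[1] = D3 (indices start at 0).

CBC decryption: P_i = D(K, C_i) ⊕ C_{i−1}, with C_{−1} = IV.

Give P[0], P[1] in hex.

P[0] = 0E, P[1] = 77

P[0]: D(K, 81) = 84; 84 ⊕ 8A = 0E.
P[1]: D(K, D3) = F6; F6 ⊕ 81 = 77.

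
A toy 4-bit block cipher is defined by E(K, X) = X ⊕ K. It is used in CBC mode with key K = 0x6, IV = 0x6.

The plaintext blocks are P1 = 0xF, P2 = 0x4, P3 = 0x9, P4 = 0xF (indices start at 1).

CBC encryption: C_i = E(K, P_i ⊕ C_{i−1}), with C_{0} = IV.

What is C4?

C1: P1 ⊕ 0x6 = 0x9; E(K, 0x9) = 0xF.
C2: P2 ⊕ 0xF = 0xB; E(K, 0xB) = 0xD.
C3: P3 ⊕ 0xD = 0x4; E(K, 0x4) = 0x2.
C4: P4 ⊕ 0x2 = 0xD; E(K, 0xD) = 0xB.

C4 = 0xB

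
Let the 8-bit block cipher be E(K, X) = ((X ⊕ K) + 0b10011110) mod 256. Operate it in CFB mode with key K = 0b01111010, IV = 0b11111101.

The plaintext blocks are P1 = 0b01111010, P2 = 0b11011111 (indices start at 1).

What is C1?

C1 = 0b01011111

CFB encryption: C_i = P_i ⊕ E(K, C_{i−1}), with C_{0} = IV.
C1: E(K, 0b11111101) = 0b00100101; 0b01111010 ⊕ 0b00100101 = 0b01011111.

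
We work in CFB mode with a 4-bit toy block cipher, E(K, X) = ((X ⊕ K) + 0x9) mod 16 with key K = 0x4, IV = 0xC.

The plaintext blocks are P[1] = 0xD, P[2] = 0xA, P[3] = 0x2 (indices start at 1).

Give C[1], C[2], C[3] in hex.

CFB encryption: C_i = P_i ⊕ E(K, C_{i−1}), with C_{0} = IV.
C[1]: E(K, 0xC) = 0x1; 0xD ⊕ 0x1 = 0xC.
C[2]: E(K, 0xC) = 0x1; 0xA ⊕ 0x1 = 0xB.
C[3]: E(K, 0xB) = 0x8; 0x2 ⊕ 0x8 = 0xA.

C[1] = 0xC, C[2] = 0xB, C[3] = 0xA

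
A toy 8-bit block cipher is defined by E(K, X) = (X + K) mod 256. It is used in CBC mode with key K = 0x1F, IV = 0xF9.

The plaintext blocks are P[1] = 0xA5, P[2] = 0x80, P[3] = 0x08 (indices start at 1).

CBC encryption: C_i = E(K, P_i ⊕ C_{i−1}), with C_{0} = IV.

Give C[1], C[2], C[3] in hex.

C[1] = 0x7B, C[2] = 0x1A, C[3] = 0x31

C[1]: P[1] ⊕ 0xF9 = 0x5C; E(K, 0x5C) = 0x7B.
C[2]: P[2] ⊕ 0x7B = 0xFB; E(K, 0xFB) = 0x1A.
C[3]: P[3] ⊕ 0x1A = 0x12; E(K, 0x12) = 0x31.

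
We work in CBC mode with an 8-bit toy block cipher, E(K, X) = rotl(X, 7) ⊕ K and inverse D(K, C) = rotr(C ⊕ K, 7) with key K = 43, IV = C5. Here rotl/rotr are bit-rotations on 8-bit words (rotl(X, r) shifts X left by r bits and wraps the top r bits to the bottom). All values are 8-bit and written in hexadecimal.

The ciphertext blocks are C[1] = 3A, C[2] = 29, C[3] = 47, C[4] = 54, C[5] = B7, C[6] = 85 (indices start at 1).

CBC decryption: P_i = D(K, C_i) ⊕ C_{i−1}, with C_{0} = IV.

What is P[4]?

P[4] = 69

P[4]: D(K, 54) = 2E; 2E ⊕ 47 = 69.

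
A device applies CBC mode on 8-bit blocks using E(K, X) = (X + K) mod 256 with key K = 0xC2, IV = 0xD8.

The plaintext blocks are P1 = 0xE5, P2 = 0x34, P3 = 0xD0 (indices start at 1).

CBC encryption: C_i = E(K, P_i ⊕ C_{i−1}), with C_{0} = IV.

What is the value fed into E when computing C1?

0x3D

C1: P1 ⊕ 0xD8 = 0x3D; E(K, 0x3D) = 0xFF.
So the input to E for block 1 is 0x3D.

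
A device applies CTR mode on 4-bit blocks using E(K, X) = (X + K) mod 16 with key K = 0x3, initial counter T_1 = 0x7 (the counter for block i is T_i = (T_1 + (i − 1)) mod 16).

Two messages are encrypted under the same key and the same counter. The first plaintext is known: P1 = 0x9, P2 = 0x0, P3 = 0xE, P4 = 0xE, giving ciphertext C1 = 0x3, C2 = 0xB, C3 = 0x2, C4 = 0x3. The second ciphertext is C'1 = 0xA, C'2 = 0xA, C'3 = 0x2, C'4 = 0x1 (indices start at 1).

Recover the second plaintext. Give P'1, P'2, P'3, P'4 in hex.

P'1 = 0x0, P'2 = 0x1, P'3 = 0xE, P'4 = 0xC

In CTR with a reused counter, both messages share the same keystream S_i, so C_i ⊕ C'_i = P_i ⊕ P'_i and thus P'_i = P_i ⊕ C_i ⊕ C'_i.
P'1: 0x9 ⊕ 0x3 ⊕ 0xA = 0x0.
P'2: 0x0 ⊕ 0xB ⊕ 0xA = 0x1.
P'3: 0xE ⊕ 0x2 ⊕ 0x2 = 0xE.
P'4: 0xE ⊕ 0x3 ⊕ 0x1 = 0xC.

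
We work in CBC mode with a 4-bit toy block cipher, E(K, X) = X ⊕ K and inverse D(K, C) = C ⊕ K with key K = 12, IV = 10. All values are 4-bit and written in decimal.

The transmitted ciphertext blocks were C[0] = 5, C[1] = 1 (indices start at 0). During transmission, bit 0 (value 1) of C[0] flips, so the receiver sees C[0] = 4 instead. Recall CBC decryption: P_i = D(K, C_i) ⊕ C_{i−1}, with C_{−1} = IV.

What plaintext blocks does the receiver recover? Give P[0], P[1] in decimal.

P[0] = 2, P[1] = 9

Only C[0] changed, to 4. In CBC, a change in C_i garbles P_i and flips the same bit in P_{i+1}. Decrypting the received ciphertext:
P[0]: D(K, 4) = 8; 8 ⊕ 10 = 2.
P[1]: D(K, 1) = 13; 13 ⊕ 4 = 9.
Blocks that differ from the original plaintext: P[0], P[1].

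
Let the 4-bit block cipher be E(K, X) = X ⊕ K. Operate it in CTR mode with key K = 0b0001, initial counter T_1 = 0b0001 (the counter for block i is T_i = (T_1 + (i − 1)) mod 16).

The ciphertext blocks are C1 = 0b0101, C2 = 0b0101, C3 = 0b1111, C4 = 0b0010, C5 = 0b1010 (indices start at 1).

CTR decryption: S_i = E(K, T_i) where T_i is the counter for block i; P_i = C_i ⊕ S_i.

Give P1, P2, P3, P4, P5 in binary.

P1 = 0b0101, P2 = 0b0110, P3 = 0b1101, P4 = 0b0111, P5 = 0b1110

P1: T = 0b0001, S = E(K, T) = 0b0000; 0b0101 ⊕ 0b0000 = 0b0101.
P2: T = 0b0010, S = E(K, T) = 0b0011; 0b0101 ⊕ 0b0011 = 0b0110.
P3: T = 0b0011, S = E(K, T) = 0b0010; 0b1111 ⊕ 0b0010 = 0b1101.
P4: T = 0b0100, S = E(K, T) = 0b0101; 0b0010 ⊕ 0b0101 = 0b0111.
P5: T = 0b0101, S = E(K, T) = 0b0100; 0b1010 ⊕ 0b0100 = 0b1110.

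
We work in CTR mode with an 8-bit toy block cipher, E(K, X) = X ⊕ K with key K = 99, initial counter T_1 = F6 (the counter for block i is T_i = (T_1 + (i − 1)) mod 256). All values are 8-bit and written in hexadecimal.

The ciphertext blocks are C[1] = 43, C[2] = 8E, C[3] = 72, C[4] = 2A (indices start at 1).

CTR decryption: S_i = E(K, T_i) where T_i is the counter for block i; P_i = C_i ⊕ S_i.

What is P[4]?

P[4] = 4A

P[4]: T = F9, S = E(K, T) = 60; 2A ⊕ 60 = 4A.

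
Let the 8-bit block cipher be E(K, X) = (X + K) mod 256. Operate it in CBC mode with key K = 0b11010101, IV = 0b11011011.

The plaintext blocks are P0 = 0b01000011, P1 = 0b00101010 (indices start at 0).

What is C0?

CBC encryption: C_i = E(K, P_i ⊕ C_{i−1}), with C_{−1} = IV.
C0: P0 ⊕ 0b11011011 = 0b10011000; E(K, 0b10011000) = 0b01101101.

C0 = 0b01101101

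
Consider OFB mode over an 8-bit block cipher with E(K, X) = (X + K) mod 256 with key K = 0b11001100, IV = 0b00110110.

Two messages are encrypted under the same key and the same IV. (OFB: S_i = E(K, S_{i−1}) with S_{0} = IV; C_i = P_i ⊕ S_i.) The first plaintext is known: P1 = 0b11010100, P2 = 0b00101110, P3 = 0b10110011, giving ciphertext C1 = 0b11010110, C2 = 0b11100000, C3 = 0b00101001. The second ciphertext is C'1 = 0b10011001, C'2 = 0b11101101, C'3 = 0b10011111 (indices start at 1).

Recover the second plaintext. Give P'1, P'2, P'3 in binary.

In OFB with a reused IV, both messages share the same keystream S_i, so C_i ⊕ C'_i = P_i ⊕ P'_i and thus P'_i = P_i ⊕ C_i ⊕ C'_i.
P'1: 0b11010100 ⊕ 0b11010110 ⊕ 0b10011001 = 0b10011011.
P'2: 0b00101110 ⊕ 0b11100000 ⊕ 0b11101101 = 0b00100011.
P'3: 0b10110011 ⊕ 0b00101001 ⊕ 0b10011111 = 0b00000101.

P'1 = 0b10011011, P'2 = 0b00100011, P'3 = 0b00000101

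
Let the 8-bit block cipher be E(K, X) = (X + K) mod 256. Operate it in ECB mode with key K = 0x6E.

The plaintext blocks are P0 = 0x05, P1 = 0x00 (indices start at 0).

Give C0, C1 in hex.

C0 = 0x73, C1 = 0x6E

ECB encryption: C_i = E(K, P_i).
C0: E(K, 0x05) = 0x73.
C1: E(K, 0x00) = 0x6E.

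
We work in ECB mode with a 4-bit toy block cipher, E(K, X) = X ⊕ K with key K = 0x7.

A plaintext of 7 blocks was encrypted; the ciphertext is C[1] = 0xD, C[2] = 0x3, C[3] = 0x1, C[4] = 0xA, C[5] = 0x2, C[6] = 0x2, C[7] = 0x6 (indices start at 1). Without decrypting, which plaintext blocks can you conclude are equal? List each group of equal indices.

ECB encrypts each block independently with the same key, so equal ciphertext blocks imply equal plaintext blocks.
C[5] = C[6] = 0x2, so P[5] = P[6].

P[5] = P[6]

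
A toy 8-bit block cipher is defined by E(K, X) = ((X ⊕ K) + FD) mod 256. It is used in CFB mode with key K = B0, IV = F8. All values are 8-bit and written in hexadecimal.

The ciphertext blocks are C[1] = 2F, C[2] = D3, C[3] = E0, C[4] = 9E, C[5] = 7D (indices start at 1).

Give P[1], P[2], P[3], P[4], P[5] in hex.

P[1] = 6A, P[2] = 4F, P[3] = 80, P[4] = D3, P[5] = 56

CFB decryption: P_i = C_i ⊕ E(K, C_{i−1}), with C_{0} = IV.
P[1]: E(K, F8) = 45; 2F ⊕ 45 = 6A.
P[2]: E(K, 2F) = 9C; D3 ⊕ 9C = 4F.
P[3]: E(K, D3) = 60; E0 ⊕ 60 = 80.
P[4]: E(K, E0) = 4D; 9E ⊕ 4D = D3.
P[5]: E(K, 9E) = 2B; 7D ⊕ 2B = 56.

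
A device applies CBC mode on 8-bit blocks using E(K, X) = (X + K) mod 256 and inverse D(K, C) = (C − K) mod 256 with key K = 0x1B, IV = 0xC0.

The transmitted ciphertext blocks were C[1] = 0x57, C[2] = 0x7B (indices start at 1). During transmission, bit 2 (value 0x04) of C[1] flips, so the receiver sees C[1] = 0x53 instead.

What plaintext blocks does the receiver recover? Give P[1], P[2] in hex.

P[1] = 0xF8, P[2] = 0x33

CBC decryption: P_i = D(K, C_i) ⊕ C_{i−1}, with C_{0} = IV.
Only C[1] changed, to 0x53. In CBC, a change in C_i garbles P_i and flips the same bit in P_{i+1}. Decrypting the received ciphertext:
P[1]: D(K, 0x53) = 0x38; 0x38 ⊕ 0xC0 = 0xF8.
P[2]: D(K, 0x7B) = 0x60; 0x60 ⊕ 0x53 = 0x33.
Blocks that differ from the original plaintext: P[1], P[2].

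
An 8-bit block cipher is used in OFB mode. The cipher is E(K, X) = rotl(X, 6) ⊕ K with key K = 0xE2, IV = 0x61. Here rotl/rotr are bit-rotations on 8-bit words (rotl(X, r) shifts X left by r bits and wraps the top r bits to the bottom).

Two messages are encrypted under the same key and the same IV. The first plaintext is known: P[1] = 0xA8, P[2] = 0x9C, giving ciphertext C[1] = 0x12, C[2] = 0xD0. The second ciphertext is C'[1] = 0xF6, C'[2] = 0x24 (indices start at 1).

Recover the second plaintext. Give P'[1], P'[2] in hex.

P'[1] = 0x4C, P'[2] = 0x68

In OFB with a reused IV, both messages share the same keystream S_i, so C_i ⊕ C'_i = P_i ⊕ P'_i and thus P'_i = P_i ⊕ C_i ⊕ C'_i.
P'[1]: 0xA8 ⊕ 0x12 ⊕ 0xF6 = 0x4C.
P'[2]: 0x9C ⊕ 0xD0 ⊕ 0x24 = 0x68.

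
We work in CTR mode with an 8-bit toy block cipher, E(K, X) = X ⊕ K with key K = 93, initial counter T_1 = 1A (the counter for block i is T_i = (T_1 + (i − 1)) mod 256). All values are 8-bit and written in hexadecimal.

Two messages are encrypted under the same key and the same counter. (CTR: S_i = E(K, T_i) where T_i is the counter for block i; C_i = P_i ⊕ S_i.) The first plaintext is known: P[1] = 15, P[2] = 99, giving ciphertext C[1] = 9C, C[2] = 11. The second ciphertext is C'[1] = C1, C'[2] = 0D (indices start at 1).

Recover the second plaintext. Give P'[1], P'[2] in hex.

In CTR with a reused counter, both messages share the same keystream S_i, so C_i ⊕ C'_i = P_i ⊕ P'_i and thus P'_i = P_i ⊕ C_i ⊕ C'_i.
P'[1]: 15 ⊕ 9C ⊕ C1 = 48.
P'[2]: 99 ⊕ 11 ⊕ 0D = 85.

P'[1] = 48, P'[2] = 85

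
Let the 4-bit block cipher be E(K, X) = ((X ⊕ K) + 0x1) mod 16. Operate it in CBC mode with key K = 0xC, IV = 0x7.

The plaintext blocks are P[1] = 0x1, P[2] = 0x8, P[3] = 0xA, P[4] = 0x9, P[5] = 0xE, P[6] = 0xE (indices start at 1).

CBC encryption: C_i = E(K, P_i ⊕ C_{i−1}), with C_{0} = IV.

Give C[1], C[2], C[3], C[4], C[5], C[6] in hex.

C[1]: P[1] ⊕ 0x7 = 0x6; E(K, 0x6) = 0xB.
C[2]: P[2] ⊕ 0xB = 0x3; E(K, 0x3) = 0x0.
C[3]: P[3] ⊕ 0x0 = 0xA; E(K, 0xA) = 0x7.
C[4]: P[4] ⊕ 0x7 = 0xE; E(K, 0xE) = 0x3.
C[5]: P[5] ⊕ 0x3 = 0xD; E(K, 0xD) = 0x2.
C[6]: P[6] ⊕ 0x2 = 0xC; E(K, 0xC) = 0x1.

C[1] = 0xB, C[2] = 0x0, C[3] = 0x7, C[4] = 0x3, C[5] = 0x2, C[6] = 0x1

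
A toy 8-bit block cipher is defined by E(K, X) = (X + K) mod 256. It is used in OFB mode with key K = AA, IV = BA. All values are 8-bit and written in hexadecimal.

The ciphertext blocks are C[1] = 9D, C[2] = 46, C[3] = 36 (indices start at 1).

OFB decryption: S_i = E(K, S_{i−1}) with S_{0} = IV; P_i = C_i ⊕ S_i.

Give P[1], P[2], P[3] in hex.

P[1]: S = E(K, BA) = 64; 9D ⊕ 64 = F9.
P[2]: S = E(K, 64) = 0E; 46 ⊕ 0E = 48.
P[3]: S = E(K, 0E) = B8; 36 ⊕ B8 = 8E.

P[1] = F9, P[2] = 48, P[3] = 8E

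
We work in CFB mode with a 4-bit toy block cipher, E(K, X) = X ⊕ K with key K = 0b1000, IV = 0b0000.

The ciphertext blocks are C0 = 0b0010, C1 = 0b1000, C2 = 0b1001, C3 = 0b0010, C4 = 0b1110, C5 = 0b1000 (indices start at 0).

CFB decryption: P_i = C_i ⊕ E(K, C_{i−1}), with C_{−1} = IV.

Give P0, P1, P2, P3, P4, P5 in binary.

P0: E(K, 0b0000) = 0b1000; 0b0010 ⊕ 0b1000 = 0b1010.
P1: E(K, 0b0010) = 0b1010; 0b1000 ⊕ 0b1010 = 0b0010.
P2: E(K, 0b1000) = 0b0000; 0b1001 ⊕ 0b0000 = 0b1001.
P3: E(K, 0b1001) = 0b0001; 0b0010 ⊕ 0b0001 = 0b0011.
P4: E(K, 0b0010) = 0b1010; 0b1110 ⊕ 0b1010 = 0b0100.
P5: E(K, 0b1110) = 0b0110; 0b1000 ⊕ 0b0110 = 0b1110.

P0 = 0b1010, P1 = 0b0010, P2 = 0b1001, P3 = 0b0011, P4 = 0b0100, P5 = 0b1110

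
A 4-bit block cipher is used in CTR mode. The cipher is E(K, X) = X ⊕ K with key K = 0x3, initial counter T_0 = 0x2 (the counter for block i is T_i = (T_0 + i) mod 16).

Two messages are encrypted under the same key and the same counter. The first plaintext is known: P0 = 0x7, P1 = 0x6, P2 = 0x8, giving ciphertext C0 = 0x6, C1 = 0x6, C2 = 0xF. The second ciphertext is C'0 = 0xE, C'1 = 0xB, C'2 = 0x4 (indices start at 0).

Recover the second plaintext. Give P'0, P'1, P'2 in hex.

In CTR with a reused counter, both messages share the same keystream S_i, so C_i ⊕ C'_i = P_i ⊕ P'_i and thus P'_i = P_i ⊕ C_i ⊕ C'_i.
P'0: 0x7 ⊕ 0x6 ⊕ 0xE = 0xF.
P'1: 0x6 ⊕ 0x6 ⊕ 0xB = 0xB.
P'2: 0x8 ⊕ 0xF ⊕ 0x4 = 0x3.

P'0 = 0xF, P'1 = 0xB, P'2 = 0x3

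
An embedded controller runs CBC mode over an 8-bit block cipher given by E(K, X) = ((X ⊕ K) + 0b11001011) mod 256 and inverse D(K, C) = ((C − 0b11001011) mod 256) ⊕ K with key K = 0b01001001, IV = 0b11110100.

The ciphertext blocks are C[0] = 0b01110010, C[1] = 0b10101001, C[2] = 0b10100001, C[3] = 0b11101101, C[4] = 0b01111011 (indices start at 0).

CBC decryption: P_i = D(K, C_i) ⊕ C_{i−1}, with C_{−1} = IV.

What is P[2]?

P[2]: D(K, 0b10100001) = 0b10011111; 0b10011111 ⊕ 0b10101001 = 0b00110110.

P[2] = 0b00110110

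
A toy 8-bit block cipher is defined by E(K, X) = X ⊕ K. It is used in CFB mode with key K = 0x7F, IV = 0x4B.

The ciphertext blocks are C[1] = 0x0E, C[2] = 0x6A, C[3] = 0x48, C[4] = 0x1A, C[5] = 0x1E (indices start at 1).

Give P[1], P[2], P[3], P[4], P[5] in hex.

P[1] = 0x3A, P[2] = 0x1B, P[3] = 0x5D, P[4] = 0x2D, P[5] = 0x7B

CFB decryption: P_i = C_i ⊕ E(K, C_{i−1}), with C_{0} = IV.
P[1]: E(K, 0x4B) = 0x34; 0x0E ⊕ 0x34 = 0x3A.
P[2]: E(K, 0x0E) = 0x71; 0x6A ⊕ 0x71 = 0x1B.
P[3]: E(K, 0x6A) = 0x15; 0x48 ⊕ 0x15 = 0x5D.
P[4]: E(K, 0x48) = 0x37; 0x1A ⊕ 0x37 = 0x2D.
P[5]: E(K, 0x1A) = 0x65; 0x1E ⊕ 0x65 = 0x7B.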